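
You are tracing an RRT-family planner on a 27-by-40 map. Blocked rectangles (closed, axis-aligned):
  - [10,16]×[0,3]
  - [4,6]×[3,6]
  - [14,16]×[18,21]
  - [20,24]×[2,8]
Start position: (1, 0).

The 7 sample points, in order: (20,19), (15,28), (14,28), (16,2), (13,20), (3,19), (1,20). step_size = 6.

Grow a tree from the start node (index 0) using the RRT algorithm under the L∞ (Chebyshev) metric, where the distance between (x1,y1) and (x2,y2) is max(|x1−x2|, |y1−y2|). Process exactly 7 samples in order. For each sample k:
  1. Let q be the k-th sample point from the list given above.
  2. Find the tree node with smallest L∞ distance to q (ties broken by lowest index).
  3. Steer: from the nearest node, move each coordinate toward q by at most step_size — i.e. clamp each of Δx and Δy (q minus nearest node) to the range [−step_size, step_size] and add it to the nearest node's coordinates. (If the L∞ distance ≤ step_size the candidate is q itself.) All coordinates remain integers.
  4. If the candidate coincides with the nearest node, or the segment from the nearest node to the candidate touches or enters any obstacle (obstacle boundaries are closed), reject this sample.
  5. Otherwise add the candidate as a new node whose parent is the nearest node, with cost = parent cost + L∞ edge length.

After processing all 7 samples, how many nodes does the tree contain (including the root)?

1. q=(20,19) nearest=0 d=19 new=(7,6) → blocked by [4,6]×[3,6], reject
2. q=(15,28) nearest=0 d=28 new=(7,6) → blocked by [4,6]×[3,6], reject
3. q=(14,28) nearest=0 d=28 new=(7,6) → blocked by [4,6]×[3,6], reject
4. q=(16,2) nearest=0 d=15 new=(7,2) → add node 1 parent=0 cost=6
5. q=(13,20) nearest=1 d=18 new=(13,8) → add node 2 parent=1 cost=12
6. q=(3,19) nearest=2 d=11 new=(7,14) → add node 3 parent=2 cost=18
7. q=(1,20) nearest=3 d=6 new=(1,20) → add node 4 parent=3 cost=24

Node count: 5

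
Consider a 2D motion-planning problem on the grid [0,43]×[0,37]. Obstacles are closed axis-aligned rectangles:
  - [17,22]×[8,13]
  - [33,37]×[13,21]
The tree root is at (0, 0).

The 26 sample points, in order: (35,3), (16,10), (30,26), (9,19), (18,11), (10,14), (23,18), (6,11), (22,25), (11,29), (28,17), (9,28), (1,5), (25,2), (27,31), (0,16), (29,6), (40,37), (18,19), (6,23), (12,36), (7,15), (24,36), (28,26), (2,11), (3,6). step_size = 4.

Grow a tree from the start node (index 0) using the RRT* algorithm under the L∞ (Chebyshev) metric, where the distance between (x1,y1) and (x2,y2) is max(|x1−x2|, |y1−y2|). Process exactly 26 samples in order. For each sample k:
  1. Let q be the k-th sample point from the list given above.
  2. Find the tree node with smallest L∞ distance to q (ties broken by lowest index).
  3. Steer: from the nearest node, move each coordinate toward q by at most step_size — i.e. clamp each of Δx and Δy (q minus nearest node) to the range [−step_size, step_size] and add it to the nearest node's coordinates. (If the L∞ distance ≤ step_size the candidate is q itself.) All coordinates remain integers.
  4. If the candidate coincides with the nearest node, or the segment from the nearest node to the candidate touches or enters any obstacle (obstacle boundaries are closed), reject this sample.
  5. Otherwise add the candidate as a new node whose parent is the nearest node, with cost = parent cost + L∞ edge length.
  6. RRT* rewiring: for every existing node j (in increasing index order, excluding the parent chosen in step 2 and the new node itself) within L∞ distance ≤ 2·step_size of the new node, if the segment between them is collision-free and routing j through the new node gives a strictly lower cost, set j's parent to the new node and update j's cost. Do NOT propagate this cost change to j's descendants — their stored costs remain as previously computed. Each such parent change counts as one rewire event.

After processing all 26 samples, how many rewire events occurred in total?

Rewire events: 3

1. q=(35,3) nearest=0 d=35 new=(4,3) → add node 1 parent=0 cost=4
2. q=(16,10) nearest=1 d=12 new=(8,7) → add node 2 parent=1 cost=8
3. q=(30,26) nearest=2 d=22 new=(12,11) → add node 3 parent=2 cost=12
4. q=(9,19) nearest=3 d=8 new=(9,15) → add node 4 parent=3 cost=16
5. q=(18,11) nearest=3 d=6 new=(16,11) → add node 5 parent=3 cost=16
6. q=(10,14) nearest=4 d=1 new=(10,14) → add node 6 parent=4 cost=17
7. q=(23,18) nearest=5 d=7 new=(20,15) → blocked by [17,22]×[8,13], reject
8. q=(6,11) nearest=2 d=4 new=(6,11) → add node 7 parent=2 cost=12; rewire 6→7 (16<17)
9. q=(22,25) nearest=6 d=12 new=(14,18) → add node 8 parent=6 cost=20
10. q=(11,29) nearest=8 d=11 new=(11,22) → add node 9 parent=8 cost=24
11. q=(28,17) nearest=5 d=12 new=(20,15) → blocked by [17,22]×[8,13], reject
12. q=(9,28) nearest=9 d=6 new=(9,26) → add node 10 parent=9 cost=28
13. q=(1,5) nearest=1 d=3 new=(1,5) → add node 11 parent=1 cost=7
14. q=(25,2) nearest=5 d=9 new=(20,7) → blocked by [17,22]×[8,13], reject
15. q=(27,31) nearest=8 d=13 new=(18,22) → add node 12 parent=8 cost=24
16. q=(0,16) nearest=7 d=6 new=(2,15) → add node 13 parent=7 cost=16
17. q=(29,6) nearest=5 d=13 new=(20,7) → blocked by [17,22]×[8,13], reject
18. q=(40,37) nearest=12 d=22 new=(22,26) → add node 14 parent=12 cost=28
19. q=(18,19) nearest=12 d=3 new=(18,19) → add node 15 parent=12 cost=27
20. q=(6,23) nearest=10 d=3 new=(6,23) → add node 16 parent=10 cost=31
21. q=(12,36) nearest=10 d=10 new=(12,30) → add node 17 parent=10 cost=32
22. q=(7,15) nearest=4 d=2 new=(7,15) → add node 18 parent=4 cost=18; rewire 16→18 (26<31)
23. q=(24,36) nearest=14 d=10 new=(24,30) → add node 19 parent=14 cost=32
24. q=(28,26) nearest=19 d=4 new=(28,26) → add node 20 parent=19 cost=36
25. q=(2,11) nearest=7 d=4 new=(2,11) → add node 21 parent=7 cost=16
26. q=(3,6) nearest=11 d=2 new=(3,6) → add node 22 parent=11 cost=9; rewire 21→22 (14<16)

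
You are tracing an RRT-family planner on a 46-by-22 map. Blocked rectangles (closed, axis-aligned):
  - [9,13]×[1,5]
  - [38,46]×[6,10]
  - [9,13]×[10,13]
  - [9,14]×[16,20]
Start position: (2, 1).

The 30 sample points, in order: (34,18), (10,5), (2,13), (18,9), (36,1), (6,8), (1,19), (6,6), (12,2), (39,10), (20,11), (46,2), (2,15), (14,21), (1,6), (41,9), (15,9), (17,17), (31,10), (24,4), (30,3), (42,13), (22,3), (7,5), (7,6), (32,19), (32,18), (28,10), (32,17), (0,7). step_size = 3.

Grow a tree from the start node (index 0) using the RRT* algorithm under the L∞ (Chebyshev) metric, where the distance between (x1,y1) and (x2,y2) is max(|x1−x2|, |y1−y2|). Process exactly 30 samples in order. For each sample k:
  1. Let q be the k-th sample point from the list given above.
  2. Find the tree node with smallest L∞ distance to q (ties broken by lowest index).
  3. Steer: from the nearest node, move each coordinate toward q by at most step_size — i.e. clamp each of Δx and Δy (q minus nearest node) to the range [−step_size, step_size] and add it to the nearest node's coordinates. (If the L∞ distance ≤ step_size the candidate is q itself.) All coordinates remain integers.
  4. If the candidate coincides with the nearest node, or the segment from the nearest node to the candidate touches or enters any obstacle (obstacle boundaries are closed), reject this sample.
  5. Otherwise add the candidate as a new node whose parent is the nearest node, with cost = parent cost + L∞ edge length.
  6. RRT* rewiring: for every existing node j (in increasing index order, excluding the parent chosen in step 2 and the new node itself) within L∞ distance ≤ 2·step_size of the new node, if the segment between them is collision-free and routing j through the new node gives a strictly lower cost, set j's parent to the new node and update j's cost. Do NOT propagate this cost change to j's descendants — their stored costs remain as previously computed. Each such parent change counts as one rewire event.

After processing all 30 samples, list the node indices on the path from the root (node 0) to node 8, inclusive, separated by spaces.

1. q=(34,18) nearest=0 d=32 new=(5,4) → add node 1 parent=0 cost=3
2. q=(10,5) nearest=1 d=5 new=(8,5) → add node 2 parent=1 cost=6
3. q=(2,13) nearest=2 d=8 new=(5,8) → add node 3 parent=2 cost=9
4. q=(18,9) nearest=2 d=10 new=(11,8) → add node 4 parent=2 cost=9
5. q=(36,1) nearest=4 d=25 new=(14,5) → add node 5 parent=4 cost=12
6. q=(6,8) nearest=3 d=1 new=(6,8) → add node 6 parent=3 cost=10
7. q=(1,19) nearest=3 d=11 new=(2,11) → add node 7 parent=3 cost=12
8. q=(6,6) nearest=1 d=2 new=(6,6) → add node 8 parent=1 cost=5; rewire 3→8 (7<9); rewire 6→8 (7<10); rewire 7→8 (10<12)
9. q=(12,2) nearest=5 d=3 new=(12,2) → blocked by [9,13]×[1,5], reject
10. q=(39,10) nearest=5 d=25 new=(17,8) → add node 9 parent=5 cost=15
11. q=(20,11) nearest=9 d=3 new=(20,11) → add node 10 parent=9 cost=18
12. q=(46,2) nearest=10 d=26 new=(23,8) → add node 11 parent=10 cost=21
13. q=(2,15) nearest=7 d=4 new=(2,14) → add node 12 parent=7 cost=13
14. q=(14,21) nearest=10 d=10 new=(17,14) → add node 13 parent=10 cost=21
15. q=(1,6) nearest=1 d=4 new=(2,6) → add node 14 parent=1 cost=6
16. q=(41,9) nearest=11 d=18 new=(26,9) → add node 15 parent=11 cost=24
17. q=(15,9) nearest=9 d=2 new=(15,9) → add node 16 parent=9 cost=17
18. q=(17,17) nearest=13 d=3 new=(17,17) → add node 17 parent=13 cost=24
19. q=(31,10) nearest=15 d=5 new=(29,10) → add node 18 parent=15 cost=27
20. q=(24,4) nearest=11 d=4 new=(24,5) → add node 19 parent=11 cost=24
21. q=(30,3) nearest=15 d=6 new=(29,6) → add node 20 parent=15 cost=27
22. q=(42,13) nearest=18 d=13 new=(32,13) → add node 21 parent=18 cost=30
23. q=(22,3) nearest=19 d=2 new=(22,3) → add node 22 parent=19 cost=26
24. q=(7,5) nearest=2 d=1 new=(7,5) → add node 23 parent=2 cost=7
25. q=(7,6) nearest=2 d=1 new=(7,6) → add node 24 parent=2 cost=7
26. q=(32,19) nearest=21 d=6 new=(32,16) → add node 25 parent=21 cost=33
27. q=(32,18) nearest=25 d=2 new=(32,18) → add node 26 parent=25 cost=35
28. q=(28,10) nearest=18 d=1 new=(28,10) → add node 27 parent=18 cost=28
29. q=(32,17) nearest=25 d=1 new=(32,17) → add node 28 parent=25 cost=34
30. q=(0,7) nearest=14 d=2 new=(0,7) → add node 29 parent=14 cost=8

Path: 0 1 8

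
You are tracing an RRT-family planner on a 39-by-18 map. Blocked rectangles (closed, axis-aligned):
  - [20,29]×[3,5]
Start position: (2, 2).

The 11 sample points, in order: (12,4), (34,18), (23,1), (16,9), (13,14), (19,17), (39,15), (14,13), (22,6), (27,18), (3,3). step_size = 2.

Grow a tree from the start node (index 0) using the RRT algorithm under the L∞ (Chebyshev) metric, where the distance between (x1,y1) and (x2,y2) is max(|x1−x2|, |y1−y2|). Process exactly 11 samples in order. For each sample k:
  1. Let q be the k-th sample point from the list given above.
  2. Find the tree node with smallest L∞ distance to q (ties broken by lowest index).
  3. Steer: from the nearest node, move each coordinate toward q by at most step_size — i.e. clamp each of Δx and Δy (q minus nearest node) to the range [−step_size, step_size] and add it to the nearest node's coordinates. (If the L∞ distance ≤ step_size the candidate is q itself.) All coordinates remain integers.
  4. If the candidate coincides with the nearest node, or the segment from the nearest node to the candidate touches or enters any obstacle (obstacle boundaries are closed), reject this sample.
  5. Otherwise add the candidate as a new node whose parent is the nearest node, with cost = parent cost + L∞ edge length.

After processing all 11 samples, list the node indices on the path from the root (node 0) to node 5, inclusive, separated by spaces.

Path: 0 1 2 5

1. q=(12,4) nearest=0 d=10 new=(4,4) → add node 1 parent=0 cost=2
2. q=(34,18) nearest=1 d=30 new=(6,6) → add node 2 parent=1 cost=4
3. q=(23,1) nearest=2 d=17 new=(8,4) → add node 3 parent=2 cost=6
4. q=(16,9) nearest=3 d=8 new=(10,6) → add node 4 parent=3 cost=8
5. q=(13,14) nearest=2 d=8 new=(8,8) → add node 5 parent=2 cost=6
6. q=(19,17) nearest=4 d=11 new=(12,8) → add node 6 parent=4 cost=10
7. q=(39,15) nearest=6 d=27 new=(14,10) → add node 7 parent=6 cost=12
8. q=(14,13) nearest=7 d=3 new=(14,12) → add node 8 parent=7 cost=14
9. q=(22,6) nearest=7 d=8 new=(16,8) → add node 9 parent=7 cost=14
10. q=(27,18) nearest=9 d=11 new=(18,10) → add node 10 parent=9 cost=16
11. q=(3,3) nearest=0 d=1 new=(3,3) → add node 11 parent=0 cost=1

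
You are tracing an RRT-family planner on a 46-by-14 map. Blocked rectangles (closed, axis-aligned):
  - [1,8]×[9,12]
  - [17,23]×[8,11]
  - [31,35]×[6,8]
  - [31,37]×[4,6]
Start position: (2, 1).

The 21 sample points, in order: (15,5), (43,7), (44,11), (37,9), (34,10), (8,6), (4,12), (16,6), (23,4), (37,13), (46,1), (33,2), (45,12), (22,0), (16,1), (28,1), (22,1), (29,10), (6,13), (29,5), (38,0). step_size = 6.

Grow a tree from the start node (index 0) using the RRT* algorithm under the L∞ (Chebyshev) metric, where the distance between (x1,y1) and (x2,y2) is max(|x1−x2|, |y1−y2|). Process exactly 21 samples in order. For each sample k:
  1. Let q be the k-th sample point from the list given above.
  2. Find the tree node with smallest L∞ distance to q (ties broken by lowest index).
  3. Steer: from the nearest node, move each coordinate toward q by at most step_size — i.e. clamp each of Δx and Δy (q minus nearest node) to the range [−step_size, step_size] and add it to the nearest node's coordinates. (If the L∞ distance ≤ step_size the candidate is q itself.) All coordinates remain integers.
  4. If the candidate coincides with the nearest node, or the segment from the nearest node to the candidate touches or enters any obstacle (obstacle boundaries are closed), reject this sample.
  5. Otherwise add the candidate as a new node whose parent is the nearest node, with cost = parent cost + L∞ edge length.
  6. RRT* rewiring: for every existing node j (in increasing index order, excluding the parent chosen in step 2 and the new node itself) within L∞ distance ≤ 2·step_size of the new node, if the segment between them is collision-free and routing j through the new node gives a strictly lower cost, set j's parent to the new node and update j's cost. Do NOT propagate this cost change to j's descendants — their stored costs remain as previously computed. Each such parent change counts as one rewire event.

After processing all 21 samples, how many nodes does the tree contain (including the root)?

1. q=(15,5) nearest=0 d=13 new=(8,5) → add node 1 parent=0 cost=6
2. q=(43,7) nearest=1 d=35 new=(14,7) → add node 2 parent=1 cost=12
3. q=(44,11) nearest=2 d=30 new=(20,11) → blocked by [17,23]×[8,11], reject
4. q=(37,9) nearest=2 d=23 new=(20,9) → blocked by [17,23]×[8,11], reject
5. q=(34,10) nearest=2 d=20 new=(20,10) → blocked by [17,23]×[8,11], reject
6. q=(8,6) nearest=1 d=1 new=(8,6) → add node 3 parent=1 cost=7
7. q=(4,12) nearest=3 d=6 new=(4,12) → blocked by [1,8]×[9,12], reject
8. q=(16,6) nearest=2 d=2 new=(16,6) → add node 4 parent=2 cost=14
9. q=(23,4) nearest=4 d=7 new=(22,4) → add node 5 parent=4 cost=20
10. q=(37,13) nearest=5 d=15 new=(28,10) → add node 6 parent=5 cost=26
11. q=(46,1) nearest=6 d=18 new=(34,4) → blocked by [31,35]×[6,8], reject
12. q=(33,2) nearest=6 d=8 new=(33,4) → blocked by [31,35]×[6,8], reject
13. q=(45,12) nearest=6 d=17 new=(34,12) → add node 7 parent=6 cost=32
14. q=(22,0) nearest=5 d=4 new=(22,0) → add node 8 parent=5 cost=24
15. q=(16,1) nearest=4 d=5 new=(16,1) → add node 9 parent=4 cost=19
16. q=(28,1) nearest=5 d=6 new=(28,1) → add node 10 parent=5 cost=26
17. q=(22,1) nearest=8 d=1 new=(22,1) → add node 11 parent=8 cost=25
18. q=(29,10) nearest=6 d=1 new=(29,10) → add node 12 parent=6 cost=27
19. q=(6,13) nearest=3 d=7 new=(6,12) → blocked by [1,8]×[9,12], reject
20. q=(29,5) nearest=10 d=4 new=(29,5) → add node 13 parent=10 cost=30
21. q=(38,0) nearest=13 d=9 new=(35,0) → add node 14 parent=13 cost=36

Node count: 15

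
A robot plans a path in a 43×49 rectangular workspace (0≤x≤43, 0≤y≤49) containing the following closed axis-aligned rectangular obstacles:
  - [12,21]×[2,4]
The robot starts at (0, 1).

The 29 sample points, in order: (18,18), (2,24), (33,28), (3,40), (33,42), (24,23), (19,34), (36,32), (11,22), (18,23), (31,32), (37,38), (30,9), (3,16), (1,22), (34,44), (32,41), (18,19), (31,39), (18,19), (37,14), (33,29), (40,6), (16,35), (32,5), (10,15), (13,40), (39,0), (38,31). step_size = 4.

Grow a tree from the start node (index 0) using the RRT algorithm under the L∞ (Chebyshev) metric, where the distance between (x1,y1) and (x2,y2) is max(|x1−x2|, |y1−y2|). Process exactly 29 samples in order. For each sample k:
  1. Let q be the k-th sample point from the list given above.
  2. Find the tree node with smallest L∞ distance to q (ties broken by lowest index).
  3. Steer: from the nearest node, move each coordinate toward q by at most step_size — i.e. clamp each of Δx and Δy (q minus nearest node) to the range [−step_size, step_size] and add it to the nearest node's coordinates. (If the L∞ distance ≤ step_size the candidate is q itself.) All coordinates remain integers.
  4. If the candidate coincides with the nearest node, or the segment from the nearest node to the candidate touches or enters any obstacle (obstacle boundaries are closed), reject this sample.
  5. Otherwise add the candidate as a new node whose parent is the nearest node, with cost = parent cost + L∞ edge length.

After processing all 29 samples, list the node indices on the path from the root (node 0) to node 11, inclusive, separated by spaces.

1. q=(18,18) nearest=0 d=18 new=(4,5) → add node 1 parent=0 cost=4
2. q=(2,24) nearest=1 d=19 new=(2,9) → add node 2 parent=1 cost=8
3. q=(33,28) nearest=1 d=29 new=(8,9) → add node 3 parent=1 cost=8
4. q=(3,40) nearest=2 d=31 new=(3,13) → add node 4 parent=2 cost=12
5. q=(33,42) nearest=4 d=30 new=(7,17) → add node 5 parent=4 cost=16
6. q=(24,23) nearest=3 d=16 new=(12,13) → add node 6 parent=3 cost=12
7. q=(19,34) nearest=5 d=17 new=(11,21) → add node 7 parent=5 cost=20
8. q=(36,32) nearest=6 d=24 new=(16,17) → add node 8 parent=6 cost=16
9. q=(11,22) nearest=7 d=1 new=(11,22) → add node 9 parent=7 cost=21
10. q=(18,23) nearest=8 d=6 new=(18,21) → add node 10 parent=8 cost=20
11. q=(31,32) nearest=10 d=13 new=(22,25) → add node 11 parent=10 cost=24
12. q=(37,38) nearest=11 d=15 new=(26,29) → add node 12 parent=11 cost=28
13. q=(30,9) nearest=10 d=12 new=(22,17) → add node 13 parent=10 cost=24
14. q=(3,16) nearest=4 d=3 new=(3,16) → add node 14 parent=4 cost=15
15. q=(1,22) nearest=5 d=6 new=(3,21) → add node 15 parent=5 cost=20
16. q=(34,44) nearest=12 d=15 new=(30,33) → add node 16 parent=12 cost=32
17. q=(32,41) nearest=16 d=8 new=(32,37) → add node 17 parent=16 cost=36
18. q=(18,19) nearest=8 d=2 new=(18,19) → add node 18 parent=8 cost=18
19. q=(31,39) nearest=17 d=2 new=(31,39) → add node 19 parent=17 cost=38
20. q=(18,19) nearest=18 d=0 → coincident, reject
21. q=(37,14) nearest=11 d=15 new=(26,21) → add node 20 parent=11 cost=28
22. q=(33,29) nearest=16 d=4 new=(33,29) → add node 21 parent=16 cost=36
23. q=(40,6) nearest=20 d=15 new=(30,17) → add node 22 parent=20 cost=32
24. q=(16,35) nearest=11 d=10 new=(18,29) → add node 23 parent=11 cost=28
25. q=(32,5) nearest=13 d=12 new=(26,13) → add node 24 parent=13 cost=28
26. q=(10,15) nearest=6 d=2 new=(10,15) → add node 25 parent=6 cost=14
27. q=(13,40) nearest=23 d=11 new=(14,33) → add node 26 parent=23 cost=32
28. q=(39,0) nearest=24 d=13 new=(30,9) → add node 27 parent=24 cost=32
29. q=(38,31) nearest=21 d=5 new=(37,31) → add node 28 parent=21 cost=40

Path: 0 1 3 6 8 10 11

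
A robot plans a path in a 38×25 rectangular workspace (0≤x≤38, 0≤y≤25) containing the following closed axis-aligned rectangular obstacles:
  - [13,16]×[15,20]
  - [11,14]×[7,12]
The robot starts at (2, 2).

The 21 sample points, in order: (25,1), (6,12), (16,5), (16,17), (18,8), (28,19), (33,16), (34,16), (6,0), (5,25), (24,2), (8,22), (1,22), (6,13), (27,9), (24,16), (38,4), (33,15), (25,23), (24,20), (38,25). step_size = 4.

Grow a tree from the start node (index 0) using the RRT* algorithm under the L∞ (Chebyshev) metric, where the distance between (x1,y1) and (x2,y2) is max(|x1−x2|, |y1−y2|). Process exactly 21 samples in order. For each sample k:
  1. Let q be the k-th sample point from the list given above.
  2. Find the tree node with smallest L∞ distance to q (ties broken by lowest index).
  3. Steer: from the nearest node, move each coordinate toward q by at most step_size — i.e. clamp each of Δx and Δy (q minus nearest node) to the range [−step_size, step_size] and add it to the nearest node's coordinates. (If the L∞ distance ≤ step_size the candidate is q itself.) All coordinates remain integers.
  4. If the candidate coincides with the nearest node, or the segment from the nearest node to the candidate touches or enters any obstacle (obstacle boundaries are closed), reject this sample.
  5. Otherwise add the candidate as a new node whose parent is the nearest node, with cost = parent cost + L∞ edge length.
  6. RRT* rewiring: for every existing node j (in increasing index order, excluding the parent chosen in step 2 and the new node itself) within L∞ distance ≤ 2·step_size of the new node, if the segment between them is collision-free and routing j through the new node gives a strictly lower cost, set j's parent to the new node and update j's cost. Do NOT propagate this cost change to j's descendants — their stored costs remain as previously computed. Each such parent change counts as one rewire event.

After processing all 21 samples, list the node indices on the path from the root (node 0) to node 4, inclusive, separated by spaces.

1. q=(25,1) nearest=0 d=23 new=(6,1) → add node 1 parent=0 cost=4
2. q=(6,12) nearest=0 d=10 new=(6,6) → add node 2 parent=0 cost=4
3. q=(16,5) nearest=1 d=10 new=(10,5) → add node 3 parent=1 cost=8
4. q=(16,17) nearest=2 d=11 new=(10,10) → add node 4 parent=2 cost=8
5. q=(18,8) nearest=3 d=8 new=(14,8) → blocked by [11,14]×[7,12], reject
6. q=(28,19) nearest=3 d=18 new=(14,9) → blocked by [11,14]×[7,12], reject
7. q=(33,16) nearest=3 d=23 new=(14,9) → blocked by [11,14]×[7,12], reject
8. q=(34,16) nearest=3 d=24 new=(14,9) → blocked by [11,14]×[7,12], reject
9. q=(6,0) nearest=1 d=1 new=(6,0) → add node 5 parent=1 cost=5
10. q=(5,25) nearest=4 d=15 new=(6,14) → add node 6 parent=4 cost=12
11. q=(24,2) nearest=3 d=14 new=(14,2) → add node 7 parent=3 cost=12
12. q=(8,22) nearest=6 d=8 new=(8,18) → add node 8 parent=6 cost=16
13. q=(1,22) nearest=8 d=7 new=(4,22) → add node 9 parent=8 cost=20
14. q=(6,13) nearest=6 d=1 new=(6,13) → add node 10 parent=6 cost=13
15. q=(27,9) nearest=7 d=13 new=(18,6) → add node 11 parent=7 cost=16
16. q=(24,16) nearest=11 d=10 new=(22,10) → add node 12 parent=11 cost=20
17. q=(38,4) nearest=12 d=16 new=(26,6) → add node 13 parent=12 cost=24
18. q=(33,15) nearest=13 d=9 new=(30,10) → add node 14 parent=13 cost=28
19. q=(25,23) nearest=12 d=13 new=(25,14) → add node 15 parent=12 cost=24
20. q=(24,20) nearest=15 d=6 new=(24,18) → add node 16 parent=15 cost=28
21. q=(38,25) nearest=15 d=13 new=(29,18) → add node 17 parent=15 cost=28

Path: 0 2 4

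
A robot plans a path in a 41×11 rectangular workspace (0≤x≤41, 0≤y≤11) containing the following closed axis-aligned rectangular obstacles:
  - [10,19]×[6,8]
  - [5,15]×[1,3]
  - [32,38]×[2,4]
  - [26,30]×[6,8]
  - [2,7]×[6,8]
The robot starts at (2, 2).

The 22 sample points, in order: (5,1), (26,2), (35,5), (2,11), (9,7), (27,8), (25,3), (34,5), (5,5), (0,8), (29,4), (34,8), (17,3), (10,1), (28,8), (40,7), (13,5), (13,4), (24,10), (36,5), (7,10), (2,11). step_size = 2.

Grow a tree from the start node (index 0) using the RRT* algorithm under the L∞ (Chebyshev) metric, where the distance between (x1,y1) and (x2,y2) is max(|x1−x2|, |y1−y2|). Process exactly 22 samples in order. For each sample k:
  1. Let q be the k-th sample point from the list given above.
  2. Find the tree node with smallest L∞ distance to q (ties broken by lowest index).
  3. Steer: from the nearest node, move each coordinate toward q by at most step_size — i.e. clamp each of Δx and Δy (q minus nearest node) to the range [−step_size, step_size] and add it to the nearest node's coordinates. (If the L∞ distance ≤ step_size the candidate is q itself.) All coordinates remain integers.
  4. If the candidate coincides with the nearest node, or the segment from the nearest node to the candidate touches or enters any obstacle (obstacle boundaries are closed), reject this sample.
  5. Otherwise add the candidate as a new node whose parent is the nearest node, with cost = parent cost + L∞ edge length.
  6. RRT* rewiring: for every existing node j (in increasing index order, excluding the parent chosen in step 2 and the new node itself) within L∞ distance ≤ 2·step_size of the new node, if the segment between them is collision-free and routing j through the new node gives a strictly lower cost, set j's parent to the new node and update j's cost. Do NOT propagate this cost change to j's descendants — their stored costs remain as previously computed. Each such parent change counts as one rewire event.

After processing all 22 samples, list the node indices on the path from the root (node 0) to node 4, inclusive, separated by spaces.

1. q=(5,1) nearest=0 d=3 new=(4,1) → add node 1 parent=0 cost=2
2. q=(26,2) nearest=1 d=22 new=(6,2) → blocked by [5,15]×[1,3], reject
3. q=(35,5) nearest=1 d=31 new=(6,3) → blocked by [5,15]×[1,3], reject
4. q=(2,11) nearest=0 d=9 new=(2,4) → add node 2 parent=0 cost=2
5. q=(9,7) nearest=1 d=6 new=(6,3) → blocked by [5,15]×[1,3], reject
6. q=(27,8) nearest=1 d=23 new=(6,3) → blocked by [5,15]×[1,3], reject
7. q=(25,3) nearest=1 d=21 new=(6,3) → blocked by [5,15]×[1,3], reject
8. q=(34,5) nearest=1 d=30 new=(6,3) → blocked by [5,15]×[1,3], reject
9. q=(5,5) nearest=0 d=3 new=(4,4) → add node 3 parent=0 cost=2
10. q=(0,8) nearest=2 d=4 new=(0,6) → add node 4 parent=2 cost=4
11. q=(29,4) nearest=1 d=25 new=(6,3) → blocked by [5,15]×[1,3], reject
12. q=(34,8) nearest=1 d=30 new=(6,3) → blocked by [5,15]×[1,3], reject
13. q=(17,3) nearest=1 d=13 new=(6,3) → blocked by [5,15]×[1,3], reject
14. q=(10,1) nearest=1 d=6 new=(6,1) → blocked by [5,15]×[1,3], reject
15. q=(28,8) nearest=1 d=24 new=(6,3) → blocked by [5,15]×[1,3], reject
16. q=(40,7) nearest=1 d=36 new=(6,3) → blocked by [5,15]×[1,3], reject
17. q=(13,5) nearest=1 d=9 new=(6,3) → blocked by [5,15]×[1,3], reject
18. q=(13,4) nearest=1 d=9 new=(6,3) → blocked by [5,15]×[1,3], reject
19. q=(24,10) nearest=1 d=20 new=(6,3) → blocked by [5,15]×[1,3], reject
20. q=(36,5) nearest=1 d=32 new=(6,3) → blocked by [5,15]×[1,3], reject
21. q=(7,10) nearest=2 d=6 new=(4,6) → blocked by [2,7]×[6,8], reject
22. q=(2,11) nearest=4 d=5 new=(2,8) → blocked by [2,7]×[6,8], reject

Path: 0 2 4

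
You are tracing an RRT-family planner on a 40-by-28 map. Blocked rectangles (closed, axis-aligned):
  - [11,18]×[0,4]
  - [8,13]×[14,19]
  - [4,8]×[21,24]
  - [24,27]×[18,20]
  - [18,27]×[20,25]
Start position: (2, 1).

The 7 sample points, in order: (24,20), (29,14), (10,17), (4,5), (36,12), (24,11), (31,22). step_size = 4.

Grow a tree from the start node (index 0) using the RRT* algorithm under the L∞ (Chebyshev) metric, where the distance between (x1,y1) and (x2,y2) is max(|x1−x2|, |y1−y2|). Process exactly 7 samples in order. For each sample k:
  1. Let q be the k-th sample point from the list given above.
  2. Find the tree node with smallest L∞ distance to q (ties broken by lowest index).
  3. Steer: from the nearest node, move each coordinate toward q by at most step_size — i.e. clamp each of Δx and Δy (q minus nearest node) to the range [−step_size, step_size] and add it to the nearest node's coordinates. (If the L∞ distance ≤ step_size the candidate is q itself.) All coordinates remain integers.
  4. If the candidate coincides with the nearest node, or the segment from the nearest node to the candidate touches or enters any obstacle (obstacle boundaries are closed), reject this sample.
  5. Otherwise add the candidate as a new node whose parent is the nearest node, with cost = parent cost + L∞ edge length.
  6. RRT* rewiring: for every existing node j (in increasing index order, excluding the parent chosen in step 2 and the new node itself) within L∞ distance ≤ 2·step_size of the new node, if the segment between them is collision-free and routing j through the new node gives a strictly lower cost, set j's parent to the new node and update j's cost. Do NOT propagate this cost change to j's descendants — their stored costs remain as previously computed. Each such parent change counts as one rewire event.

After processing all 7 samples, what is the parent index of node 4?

1. q=(24,20) nearest=0 d=22 new=(6,5) → add node 1 parent=0 cost=4
2. q=(29,14) nearest=1 d=23 new=(10,9) → add node 2 parent=1 cost=8
3. q=(10,17) nearest=2 d=8 new=(10,13) → add node 3 parent=2 cost=12
4. q=(4,5) nearest=1 d=2 new=(4,5) → add node 4 parent=1 cost=6
5. q=(36,12) nearest=2 d=26 new=(14,12) → add node 5 parent=2 cost=12
6. q=(24,11) nearest=5 d=10 new=(18,11) → add node 6 parent=5 cost=16
7. q=(31,22) nearest=6 d=13 new=(22,15) → add node 7 parent=6 cost=20

Parent of node 4: 1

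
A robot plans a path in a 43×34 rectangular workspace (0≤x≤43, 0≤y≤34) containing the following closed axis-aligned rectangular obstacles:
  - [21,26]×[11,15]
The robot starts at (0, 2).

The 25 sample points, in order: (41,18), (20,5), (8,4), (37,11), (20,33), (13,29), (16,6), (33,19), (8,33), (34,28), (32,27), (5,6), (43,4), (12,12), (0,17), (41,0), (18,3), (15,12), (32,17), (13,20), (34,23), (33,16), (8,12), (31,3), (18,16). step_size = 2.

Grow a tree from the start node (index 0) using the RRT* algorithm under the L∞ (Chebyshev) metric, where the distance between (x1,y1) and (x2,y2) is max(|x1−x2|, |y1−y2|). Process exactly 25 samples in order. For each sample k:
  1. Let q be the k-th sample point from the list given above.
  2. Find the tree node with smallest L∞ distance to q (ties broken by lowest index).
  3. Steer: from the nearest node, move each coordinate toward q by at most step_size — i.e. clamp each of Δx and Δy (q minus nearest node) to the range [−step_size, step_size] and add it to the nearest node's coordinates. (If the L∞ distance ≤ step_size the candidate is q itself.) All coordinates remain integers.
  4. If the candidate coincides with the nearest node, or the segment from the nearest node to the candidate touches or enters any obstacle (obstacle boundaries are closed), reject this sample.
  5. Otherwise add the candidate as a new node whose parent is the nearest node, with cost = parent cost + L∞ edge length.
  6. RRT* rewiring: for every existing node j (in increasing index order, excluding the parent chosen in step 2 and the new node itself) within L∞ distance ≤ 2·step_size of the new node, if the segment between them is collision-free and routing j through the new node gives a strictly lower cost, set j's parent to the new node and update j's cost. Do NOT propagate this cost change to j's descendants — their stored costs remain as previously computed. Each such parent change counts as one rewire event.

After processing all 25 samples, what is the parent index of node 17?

Parent of node 17: 11

1. q=(41,18) nearest=0 d=41 new=(2,4) → add node 1 parent=0 cost=2
2. q=(20,5) nearest=1 d=18 new=(4,5) → add node 2 parent=1 cost=4
3. q=(8,4) nearest=2 d=4 new=(6,4) → add node 3 parent=2 cost=6
4. q=(37,11) nearest=3 d=31 new=(8,6) → add node 4 parent=3 cost=8
5. q=(20,33) nearest=4 d=27 new=(10,8) → add node 5 parent=4 cost=10
6. q=(13,29) nearest=5 d=21 new=(12,10) → add node 6 parent=5 cost=12
7. q=(16,6) nearest=6 d=4 new=(14,8) → add node 7 parent=6 cost=14
8. q=(33,19) nearest=7 d=19 new=(16,10) → add node 8 parent=7 cost=16
9. q=(8,33) nearest=6 d=23 new=(10,12) → add node 9 parent=6 cost=14
10. q=(34,28) nearest=8 d=18 new=(18,12) → add node 10 parent=8 cost=18
11. q=(32,27) nearest=10 d=15 new=(20,14) → add node 11 parent=10 cost=20
12. q=(5,6) nearest=2 d=1 new=(5,6) → add node 12 parent=2 cost=5
13. q=(43,4) nearest=11 d=23 new=(22,12) → blocked by [21,26]×[11,15], reject
14. q=(12,12) nearest=6 d=2 new=(12,12) → add node 13 parent=6 cost=14
15. q=(0,17) nearest=5 d=10 new=(8,10) → add node 14 parent=5 cost=12
16. q=(41,0) nearest=11 d=21 new=(22,12) → blocked by [21,26]×[11,15], reject
17. q=(18,3) nearest=7 d=5 new=(16,6) → add node 15 parent=7 cost=16
18. q=(15,12) nearest=8 d=2 new=(15,12) → add node 16 parent=8 cost=18
19. q=(32,17) nearest=11 d=12 new=(22,16) → blocked by [21,26]×[11,15], reject
20. q=(13,20) nearest=11 d=7 new=(18,16) → add node 17 parent=11 cost=22
21. q=(34,23) nearest=11 d=14 new=(22,16) → blocked by [21,26]×[11,15], reject
22. q=(33,16) nearest=11 d=13 new=(22,16) → blocked by [21,26]×[11,15], reject
23. q=(8,12) nearest=9 d=2 new=(8,12) → add node 18 parent=9 cost=16
24. q=(31,3) nearest=11 d=11 new=(22,12) → blocked by [21,26]×[11,15], reject
25. q=(18,16) nearest=17 d=0 → coincident, reject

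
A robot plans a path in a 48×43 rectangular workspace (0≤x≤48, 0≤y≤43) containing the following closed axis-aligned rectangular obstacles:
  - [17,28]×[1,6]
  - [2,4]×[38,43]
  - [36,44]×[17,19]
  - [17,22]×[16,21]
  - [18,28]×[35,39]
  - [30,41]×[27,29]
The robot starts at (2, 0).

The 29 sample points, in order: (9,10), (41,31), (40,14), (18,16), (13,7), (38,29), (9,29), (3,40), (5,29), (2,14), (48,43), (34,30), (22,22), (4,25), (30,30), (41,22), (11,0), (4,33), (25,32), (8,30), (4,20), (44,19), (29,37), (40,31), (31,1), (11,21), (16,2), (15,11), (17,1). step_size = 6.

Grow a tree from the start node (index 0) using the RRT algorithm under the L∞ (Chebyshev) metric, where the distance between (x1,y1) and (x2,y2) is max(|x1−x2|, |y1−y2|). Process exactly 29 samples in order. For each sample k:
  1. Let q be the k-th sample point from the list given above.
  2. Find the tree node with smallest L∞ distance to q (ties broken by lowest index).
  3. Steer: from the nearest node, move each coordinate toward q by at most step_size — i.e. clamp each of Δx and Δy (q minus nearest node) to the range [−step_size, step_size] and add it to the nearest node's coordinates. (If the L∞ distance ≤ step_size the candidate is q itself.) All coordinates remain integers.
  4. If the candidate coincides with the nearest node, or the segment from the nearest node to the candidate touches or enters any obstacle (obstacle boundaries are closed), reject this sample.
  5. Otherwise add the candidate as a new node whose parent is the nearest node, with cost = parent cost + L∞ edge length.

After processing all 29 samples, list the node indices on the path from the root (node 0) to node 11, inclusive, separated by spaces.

1. q=(9,10) nearest=0 d=10 new=(8,6) → add node 1 parent=0 cost=6
2. q=(41,31) nearest=1 d=33 new=(14,12) → add node 2 parent=1 cost=12
3. q=(40,14) nearest=2 d=26 new=(20,14) → add node 3 parent=2 cost=18
4. q=(18,16) nearest=3 d=2 new=(18,16) → blocked by [17,22]×[16,21], reject
5. q=(13,7) nearest=1 d=5 new=(13,7) → add node 4 parent=1 cost=11
6. q=(38,29) nearest=3 d=18 new=(26,20) → blocked by [17,22]×[16,21], reject
7. q=(9,29) nearest=3 d=15 new=(14,20) → blocked by [17,22]×[16,21], reject
8. q=(3,40) nearest=3 d=26 new=(14,20) → blocked by [17,22]×[16,21], reject
9. q=(5,29) nearest=3 d=15 new=(14,20) → blocked by [17,22]×[16,21], reject
10. q=(2,14) nearest=1 d=8 new=(2,12) → add node 5 parent=1 cost=12
11. q=(48,43) nearest=3 d=29 new=(26,20) → blocked by [17,22]×[16,21], reject
12. q=(34,30) nearest=3 d=16 new=(26,20) → blocked by [17,22]×[16,21], reject
13. q=(22,22) nearest=3 d=8 new=(22,20) → blocked by [17,22]×[16,21], reject
14. q=(4,25) nearest=2 d=13 new=(8,18) → add node 6 parent=2 cost=18
15. q=(30,30) nearest=3 d=16 new=(26,20) → blocked by [17,22]×[16,21], reject
16. q=(41,22) nearest=3 d=21 new=(26,20) → blocked by [17,22]×[16,21], reject
17. q=(11,0) nearest=1 d=6 new=(11,0) → add node 7 parent=1 cost=12
18. q=(4,33) nearest=6 d=15 new=(4,24) → add node 8 parent=6 cost=24
19. q=(25,32) nearest=6 d=17 new=(14,24) → add node 9 parent=6 cost=24
20. q=(8,30) nearest=8 d=6 new=(8,30) → add node 10 parent=8 cost=30
21. q=(4,20) nearest=6 d=4 new=(4,20) → add node 11 parent=6 cost=22
22. q=(44,19) nearest=3 d=24 new=(26,19) → add node 12 parent=3 cost=24
23. q=(29,37) nearest=9 d=15 new=(20,30) → add node 13 parent=9 cost=30
24. q=(40,31) nearest=12 d=14 new=(32,25) → add node 14 parent=12 cost=30
25. q=(31,1) nearest=3 d=13 new=(26,8) → add node 15 parent=3 cost=24
26. q=(11,21) nearest=6 d=3 new=(11,21) → add node 16 parent=6 cost=21
27. q=(16,2) nearest=4 d=5 new=(16,2) → add node 17 parent=4 cost=16
28. q=(15,11) nearest=2 d=1 new=(15,11) → add node 18 parent=2 cost=13
29. q=(17,1) nearest=17 d=1 new=(17,1) → blocked by [17,28]×[1,6], reject

Path: 0 1 2 6 11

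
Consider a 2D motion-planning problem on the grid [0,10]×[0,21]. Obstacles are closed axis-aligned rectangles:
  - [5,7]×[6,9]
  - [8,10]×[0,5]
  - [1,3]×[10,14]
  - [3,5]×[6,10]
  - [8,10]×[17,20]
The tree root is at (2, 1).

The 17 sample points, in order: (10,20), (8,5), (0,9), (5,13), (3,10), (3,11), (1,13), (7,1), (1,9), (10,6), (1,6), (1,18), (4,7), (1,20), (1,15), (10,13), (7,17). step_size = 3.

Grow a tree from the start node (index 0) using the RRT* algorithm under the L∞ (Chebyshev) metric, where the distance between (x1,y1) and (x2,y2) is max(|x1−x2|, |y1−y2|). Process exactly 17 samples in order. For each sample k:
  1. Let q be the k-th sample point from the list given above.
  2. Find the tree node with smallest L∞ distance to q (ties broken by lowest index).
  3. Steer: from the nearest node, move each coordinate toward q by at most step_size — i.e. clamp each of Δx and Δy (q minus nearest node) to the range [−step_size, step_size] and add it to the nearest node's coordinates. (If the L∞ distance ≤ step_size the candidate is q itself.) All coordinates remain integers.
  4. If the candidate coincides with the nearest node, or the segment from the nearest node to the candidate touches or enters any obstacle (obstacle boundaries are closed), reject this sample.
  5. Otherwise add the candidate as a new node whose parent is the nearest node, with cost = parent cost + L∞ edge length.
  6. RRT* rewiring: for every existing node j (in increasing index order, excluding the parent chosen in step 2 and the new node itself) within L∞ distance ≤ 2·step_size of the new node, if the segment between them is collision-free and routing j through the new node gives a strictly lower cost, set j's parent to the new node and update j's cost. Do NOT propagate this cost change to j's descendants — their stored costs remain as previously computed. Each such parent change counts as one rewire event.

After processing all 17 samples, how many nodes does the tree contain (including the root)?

Node count: 7

1. q=(10,20) nearest=0 d=19 new=(5,4) → add node 1 parent=0 cost=3
2. q=(8,5) nearest=1 d=3 new=(8,5) → blocked by [8,10]×[0,5], reject
3. q=(0,9) nearest=1 d=5 new=(2,7) → blocked by [3,5]×[6,10], reject
4. q=(5,13) nearest=1 d=9 new=(5,7) → blocked by [5,7]×[6,9], reject
5. q=(3,10) nearest=1 d=6 new=(3,7) → blocked by [3,5]×[6,10], reject
6. q=(3,11) nearest=1 d=7 new=(3,7) → blocked by [3,5]×[6,10], reject
7. q=(1,13) nearest=1 d=9 new=(2,7) → blocked by [3,5]×[6,10], reject
8. q=(7,1) nearest=1 d=3 new=(7,1) → add node 2 parent=1 cost=6
9. q=(1,9) nearest=1 d=5 new=(2,7) → blocked by [3,5]×[6,10], reject
10. q=(10,6) nearest=1 d=5 new=(8,6) → add node 3 parent=1 cost=6
11. q=(1,6) nearest=1 d=4 new=(2,6) → add node 4 parent=1 cost=6
12. q=(1,18) nearest=3 d=12 new=(5,9) → blocked by [5,7]×[6,9], reject
13. q=(4,7) nearest=4 d=2 new=(4,7) → blocked by [3,5]×[6,10], reject
14. q=(1,20) nearest=3 d=14 new=(5,9) → blocked by [5,7]×[6,9], reject
15. q=(1,15) nearest=3 d=9 new=(5,9) → blocked by [5,7]×[6,9], reject
16. q=(10,13) nearest=3 d=7 new=(10,9) → add node 5 parent=3 cost=9
17. q=(7,17) nearest=5 d=8 new=(7,12) → add node 6 parent=5 cost=12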